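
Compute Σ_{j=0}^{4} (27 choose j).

1 + 27 + 351 + 2925 + 17550 = 20854.

20854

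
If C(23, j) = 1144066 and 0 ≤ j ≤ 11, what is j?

10

C(23,j) increases on 0 ≤ j ≤ 11. C(23,9) = 817190 and C(23,10) = 1144066, so j = 10.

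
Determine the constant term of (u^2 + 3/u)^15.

General term: C(15,j)·(u^2)^j·(3/u)^(15-j), with u-exponent 2j − 1(15−j) = 3j − 15.
Set 3j − 15 = 0: j = 5.
C(15,5) = 3003; 1^5 = 1; 3^10 = 59049.
Coefficient = 3003 · 1 · 59049 = 177324147.

177324147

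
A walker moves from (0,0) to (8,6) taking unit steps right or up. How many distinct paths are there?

3003

Each path is a sequence of 14 steps with 8 rights: C(14,8) = 3003.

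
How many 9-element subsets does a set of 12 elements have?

220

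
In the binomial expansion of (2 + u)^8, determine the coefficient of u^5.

The general term is C(8,j)·(2)^j·(u)^(8-j); the u^5 term has j = 3.
C(8,3) = 56.
Coefficient = C(8,3) · 2^3 = 56 · 8 = 448.

448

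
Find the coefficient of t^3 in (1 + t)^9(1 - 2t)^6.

32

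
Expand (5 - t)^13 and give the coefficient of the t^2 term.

3808593750

The general term is C(13,j)·(5)^j·(-t)^(13-j); the t^2 term has j = 11.
C(13,11) = 78.
Coefficient = C(13,11) · 5^11 = 78 · 48828125 = 3808593750.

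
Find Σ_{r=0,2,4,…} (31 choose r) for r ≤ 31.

Half of (1+1)^31 + (1−1)^31 gives the even-index sum: 2^30 = 1073741824.

1073741824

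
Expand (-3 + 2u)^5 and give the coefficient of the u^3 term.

720

The general term is C(5,j)·(-3)^j·(2u)^(5-j); the u^3 term has j = 2.
C(5,2) = 10.
Coefficient = C(5,2) · (-3)^2 · 2^3 = 10 · 9 · 8 = 720.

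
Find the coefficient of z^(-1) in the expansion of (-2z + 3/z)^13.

240185088

General term: C(13,j)·(-2z)^j·(3/z)^(13-j), with z-exponent 1j − 1(13−j) = 2j − 13.
Set 2j − 13 = -1: j = 6.
C(13,6) = 1716; (-2)^6 = 64; 3^7 = 2187.
Coefficient = 1716 · 64 · 2187 = 240185088.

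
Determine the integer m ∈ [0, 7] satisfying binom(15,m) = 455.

3

C(15,m) increases on 0 ≤ m ≤ 7. C(15,2) = 105 and C(15,3) = 455, so m = 3.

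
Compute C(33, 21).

354817320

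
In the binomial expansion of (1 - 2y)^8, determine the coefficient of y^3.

The general term is C(8,j)·(1)^j·(-2y)^(8-j); the y^3 term has j = 5.
C(8,5) = 56.
Coefficient = C(8,5) · (-2)^3 = 56 · (-8) = -448.

-448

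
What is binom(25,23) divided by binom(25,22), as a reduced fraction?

C(n,k+1)/C(n,k) = (n−k)/(k+1) = (25−22)/(22+1) = 3/23.

3/23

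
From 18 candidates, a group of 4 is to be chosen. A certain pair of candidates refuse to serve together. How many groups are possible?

2940

All 4-subsets: C(18,4) = 3060. Those containing both fixed elements: C(16,2) = 120.
3060 − 120 = 2940.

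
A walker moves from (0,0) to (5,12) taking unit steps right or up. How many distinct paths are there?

Each path is a sequence of 17 steps with 5 rights: C(17,5) = 6188.

6188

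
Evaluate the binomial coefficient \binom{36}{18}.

9075135300

C(36,18) = (36·35·34·33·32·31·30·29·28·27·26·25·24·23·22·21·20·19) / 18! = 58102407620643984998400000 / 6402373705728000 = 9075135300.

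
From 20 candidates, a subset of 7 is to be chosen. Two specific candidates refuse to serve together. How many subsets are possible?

68952

All 7-subsets: C(20,7) = 77520. Those containing both fixed elements: C(18,5) = 8568.
77520 − 8568 = 68952.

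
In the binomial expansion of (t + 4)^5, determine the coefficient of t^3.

The general term is C(5,j)·(t)^j·(4)^(5-j); the t^3 term has j = 3.
C(5,3) = 10.
Coefficient = C(5,3) · 4^2 = 10 · 16 = 160.

160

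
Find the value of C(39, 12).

3910797436

C(39,12) = (39·38·37·36·35·34·33·32·31·30·29·28) / 12! = 1873278229119897600 / 479001600 = 3910797436.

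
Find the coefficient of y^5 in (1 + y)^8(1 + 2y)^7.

18732

Coefficient of y^5 = Σ_{j} C(8,j)·1^j·C(7,5-j)·2^(5-j) for j from 0 to 5.
= 672 + 4480 + 7840 + 4704 + 980 + 56 = 18732.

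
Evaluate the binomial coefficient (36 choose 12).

C(36,12) = (36·35·34·33·32·31·30·29·28·27·26·25) / 12! = 599555620984320000 / 479001600 = 1251677700.

1251677700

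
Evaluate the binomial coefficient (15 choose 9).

5005

C(15,9) = C(15,6) by symmetry.
C(15,6) = (15·14·13·12·11·10) / 6! = 3603600 / 720 = 5005.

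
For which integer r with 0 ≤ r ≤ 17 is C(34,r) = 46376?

C(34,r) increases on 0 ≤ r ≤ 17. C(34,3) = 5984 and C(34,4) = 46376, so r = 4.

4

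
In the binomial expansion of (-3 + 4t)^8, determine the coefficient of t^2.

326592

The general term is C(8,j)·(-3)^j·(4t)^(8-j); the t^2 term has j = 6.
C(8,6) = 28.
Coefficient = C(8,6) · (-3)^6 · 4^2 = 28 · 729 · 16 = 326592.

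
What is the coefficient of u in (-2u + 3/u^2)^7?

General term: C(7,j)·(-2u)^j·(3/u^2)^(7-j), with u-exponent 1j − 2(7−j) = 3j − 14.
Set 3j − 14 = 1: j = 5.
C(7,5) = 21; (-2)^5 = -32; 3^2 = 9.
Coefficient = 21 · (-32) · 9 = -6048.

-6048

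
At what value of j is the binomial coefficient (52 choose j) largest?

26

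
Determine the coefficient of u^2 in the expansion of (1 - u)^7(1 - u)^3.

(1 - u)^7(1 - u)^3 = (1 - u)^10, so the coefficient of u^2 is C(10,2)·(-1)^2 = 45·1 = 45.

45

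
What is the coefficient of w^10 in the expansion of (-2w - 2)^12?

270336

The general term is C(12,j)·(-2w)^j·(-2)^(12-j); the w^10 term has j = 10.
C(12,10) = 66.
Coefficient = C(12,10) · (-2)^10 · (-2)^2 = 66 · 1024 · 4 = 270336.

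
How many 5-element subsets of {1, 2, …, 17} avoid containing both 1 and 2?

All 5-subsets: C(17,5) = 6188. Those containing both fixed elements: C(15,3) = 455.
6188 − 455 = 5733.

5733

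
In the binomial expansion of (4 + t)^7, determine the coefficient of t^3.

8960

The general term is C(7,j)·(4)^j·(t)^(7-j); the t^3 term has j = 4.
C(7,4) = 35.
Coefficient = C(7,4) · 4^4 = 35 · 256 = 8960.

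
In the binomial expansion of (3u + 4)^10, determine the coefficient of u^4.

69672960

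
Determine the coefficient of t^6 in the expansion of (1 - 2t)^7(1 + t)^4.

Coefficient of t^6 = Σ_{j} C(7,j)·(-2)^j·C(4,6-j)·1^(6-j) for j from 2 to 6.
= 84 + (-1120) + 3360 + (-2688) + 448 = 84.

84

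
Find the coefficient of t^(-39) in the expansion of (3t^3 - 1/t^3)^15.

45

General term: C(15,j)·(3t^3)^j·(-1/t^3)^(15-j), with t-exponent 3j − 3(15−j) = 6j − 45.
Set 6j − 45 = -39: j = 1.
C(15,1) = 15; 3^1 = 3; (-1)^14 = 1.
Coefficient = 15 · 3 · 1 = 45.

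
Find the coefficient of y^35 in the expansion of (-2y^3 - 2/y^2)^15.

General term: C(15,j)·(-2y^3)^j·(-2/y^2)^(15-j), with y-exponent 3j − 2(15−j) = 5j − 30.
Set 5j − 30 = 35: j = 13.
C(15,13) = 105; (-2)^13 = -8192; (-2)^2 = 4.
Coefficient = 105 · (-8192) · 4 = -3440640.

-3440640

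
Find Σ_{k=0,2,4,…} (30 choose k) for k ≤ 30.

536870912

Half of (1+1)^30 + (1−1)^30 gives the even-index sum: 2^29 = 536870912.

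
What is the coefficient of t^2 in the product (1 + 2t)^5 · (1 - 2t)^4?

Coefficient of t^2 = Σ_{j} C(5,j)·2^j·C(4,2-j)·(-2)^(2-j) for j from 0 to 2.
= 24 + (-80) + 40 = -16.

-16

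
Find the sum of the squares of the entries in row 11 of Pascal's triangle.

705432

By Vandermonde's identity, Σ C(11,k)² = C(22,11) = 705432.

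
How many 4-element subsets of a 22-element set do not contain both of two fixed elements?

All 4-subsets: C(22,4) = 7315. Those containing both fixed elements: C(20,2) = 190.
7315 − 190 = 7125.

7125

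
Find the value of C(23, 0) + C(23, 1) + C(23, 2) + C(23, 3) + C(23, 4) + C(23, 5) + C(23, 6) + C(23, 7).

390656

1 + 23 + 253 + 1771 + 8855 + 33649 + 100947 + 245157 = 390656.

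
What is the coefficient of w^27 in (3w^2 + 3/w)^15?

215233605

General term: C(15,j)·(3w^2)^j·(3/w)^(15-j), with w-exponent 2j − 1(15−j) = 3j − 15.
Set 3j − 15 = 27: j = 14.
C(15,14) = 15; 3^14 = 4782969; 3^1 = 3.
Coefficient = 15 · 4782969 · 3 = 215233605.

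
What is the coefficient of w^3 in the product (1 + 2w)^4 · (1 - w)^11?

43

Coefficient of w^3 = Σ_{j} C(4,j)·2^j·C(11,3-j)·(-1)^(3-j) for j from 0 to 3.
= (-165) + 440 + (-264) + 32 = 43.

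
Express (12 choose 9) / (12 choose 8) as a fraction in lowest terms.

4/9

C(n,k+1)/C(n,k) = (n−k)/(k+1) = (12−8)/(8+1) = 4/9.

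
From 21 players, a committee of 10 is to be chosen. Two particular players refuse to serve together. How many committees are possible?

All 10-subsets: C(21,10) = 352716. Those containing both fixed elements: C(19,8) = 75582.
352716 − 75582 = 277134.

277134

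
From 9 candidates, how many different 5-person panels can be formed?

126

This is C(9,5) = 126.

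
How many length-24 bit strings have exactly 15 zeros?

Choose the 15 positions: C(24,15) = 1307504.

1307504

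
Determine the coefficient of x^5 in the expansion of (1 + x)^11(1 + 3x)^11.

744348

Coefficient of x^5 = Σ_{j} C(11,j)·1^j·C(11,5-j)·3^(5-j) for j from 0 to 5.
= 112266 + 294030 + 245025 + 81675 + 10890 + 462 = 744348.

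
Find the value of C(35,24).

C(35,24) = C(35,11) by symmetry.
C(35,11) = (35·34·33·32·31·30·29·28·27·26·25) / 11! = 16654322805120000 / 39916800 = 417225900.

417225900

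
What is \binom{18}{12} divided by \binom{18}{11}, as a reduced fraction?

C(n,k+1)/C(n,k) = (n−k)/(k+1) = (18−11)/(11+1) = 7/12.

7/12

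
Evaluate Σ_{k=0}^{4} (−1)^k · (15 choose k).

1001

The partial alternating sum Σ_{k=0}^{4} (−1)^k C(15,k) = (−1)^4 C(14,4) = 1001.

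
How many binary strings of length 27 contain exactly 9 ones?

Choose the 9 positions: C(27,9) = 4686825.

4686825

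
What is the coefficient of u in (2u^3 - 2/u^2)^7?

4480

General term: C(7,j)·(2u^3)^j·(-2/u^2)^(7-j), with u-exponent 3j − 2(7−j) = 5j − 14.
Set 5j − 14 = 1: j = 3.
C(7,3) = 35; 2^3 = 8; (-2)^4 = 16.
Coefficient = 35 · 8 · 16 = 4480.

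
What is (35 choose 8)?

23535820

C(35,8) = (35·34·33·32·31·30·29·28) / 8! = 948964262400 / 40320 = 23535820.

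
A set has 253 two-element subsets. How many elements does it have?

23

n(n−1)/2 = 253 ⇒ n(n−1) = 506. Since 23·22 = 506, n = 23.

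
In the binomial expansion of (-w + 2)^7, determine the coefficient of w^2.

672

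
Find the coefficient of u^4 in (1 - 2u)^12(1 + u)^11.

-550

Coefficient of u^4 = Σ_{j} C(12,j)·(-2)^j·C(11,4-j)·1^(4-j) for j from 0 to 4.
= 330 + (-3960) + 14520 + (-19360) + 7920 = -550.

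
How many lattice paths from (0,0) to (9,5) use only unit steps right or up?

Each path is a sequence of 14 steps with 9 rights: C(14,9) = 2002.

2002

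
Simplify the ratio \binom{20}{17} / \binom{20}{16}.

4/17

C(n,k+1)/C(n,k) = (n−k)/(k+1) = (20−16)/(16+1) = 4/17.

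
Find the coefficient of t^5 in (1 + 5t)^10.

The general term is C(10,j)·(1)^j·(5t)^(10-j); the t^5 term has j = 5.
C(10,5) = 252.
Coefficient = C(10,5) · 5^5 = 252 · 3125 = 787500.

787500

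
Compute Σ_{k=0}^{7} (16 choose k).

26333

1 + 16 + 120 + 560 + 1820 + 4368 + 8008 + 11440 = 26333.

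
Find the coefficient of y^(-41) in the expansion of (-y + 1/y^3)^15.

-15

General term: C(15,j)·(-y)^j·(1/y^3)^(15-j), with y-exponent 1j − 3(15−j) = 4j − 45.
Set 4j − 45 = -41: j = 1.
C(15,1) = 15; (-1)^1 = -1; 1^14 = 1.
Coefficient = 15 · (-1) · 1 = -15.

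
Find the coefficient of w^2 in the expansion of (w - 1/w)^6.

15

General term: C(6,j)·(w)^j·(-1/w)^(6-j), with w-exponent 1j − 1(6−j) = 2j − 6.
Set 2j − 6 = 2: j = 4.
C(6,4) = 15; 1^4 = 1; (-1)^2 = 1.
Coefficient = 15 · 1 · 1 = 15.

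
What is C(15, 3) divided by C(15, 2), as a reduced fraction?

13/3

C(n,k+1)/C(n,k) = (n−k)/(k+1) = (15−2)/(2+1) = 13/3.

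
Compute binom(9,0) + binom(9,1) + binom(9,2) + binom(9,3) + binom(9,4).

1 + 9 + 36 + 84 + 126 = 256.

256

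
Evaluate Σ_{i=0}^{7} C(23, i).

390656

1 + 23 + 253 + 1771 + 8855 + 33649 + 100947 + 245157 = 390656.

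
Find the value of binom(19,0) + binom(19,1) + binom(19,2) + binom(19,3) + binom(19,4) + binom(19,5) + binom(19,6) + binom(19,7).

94184

1 + 19 + 171 + 969 + 3876 + 11628 + 27132 + 50388 = 94184.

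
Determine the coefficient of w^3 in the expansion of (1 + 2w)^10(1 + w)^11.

Coefficient of w^3 = Σ_{j} C(10,j)·2^j·C(11,3-j)·1^(3-j) for j from 0 to 3.
= 165 + 1100 + 1980 + 960 = 4205.

4205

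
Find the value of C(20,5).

15504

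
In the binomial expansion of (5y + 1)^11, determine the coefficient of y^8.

64453125

The general term is C(11,j)·(5y)^j·(1)^(11-j); the y^8 term has j = 8.
C(11,8) = 165.
Coefficient = C(11,8) · 5^8 = 165 · 390625 = 64453125.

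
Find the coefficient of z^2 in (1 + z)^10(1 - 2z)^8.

Coefficient of z^2 = Σ_{j} C(10,j)·1^j·C(8,2-j)·(-2)^(2-j) for j from 0 to 2.
= 112 + (-160) + 45 = -3.

-3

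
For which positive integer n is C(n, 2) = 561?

34

n(n−1)/2 = 561 ⇒ n(n−1) = 1122. Since 34·33 = 1122, n = 34.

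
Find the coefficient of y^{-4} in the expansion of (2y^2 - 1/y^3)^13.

General term: C(13,j)·(2y^2)^j·(-1/y^3)^(13-j), with y-exponent 2j − 3(13−j) = 5j − 39.
Set 5j − 39 = -4: j = 7.
C(13,7) = 1716; 2^7 = 128; (-1)^6 = 1.
Coefficient = 1716 · 128 · 1 = 219648.

219648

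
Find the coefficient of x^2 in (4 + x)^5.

The general term is C(5,j)·(4)^j·(x)^(5-j); the x^2 term has j = 3.
C(5,3) = 10.
Coefficient = C(5,3) · 4^3 = 10 · 64 = 640.

640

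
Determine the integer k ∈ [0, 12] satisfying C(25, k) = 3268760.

C(25,k) increases on 0 ≤ k ≤ 12. C(25,9) = 2042975 and C(25,10) = 3268760, so k = 10.

10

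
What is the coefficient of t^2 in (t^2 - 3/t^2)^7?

-945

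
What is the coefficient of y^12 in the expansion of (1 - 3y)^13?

The general term is C(13,j)·(1)^j·(-3y)^(13-j); the y^12 term has j = 1.
C(13,1) = 13.
Coefficient = C(13,1) · (-3)^12 = 13 · 531441 = 6908733.

6908733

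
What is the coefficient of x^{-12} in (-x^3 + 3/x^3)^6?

General term: C(6,j)·(-x^3)^j·(3/x^3)^(6-j), with x-exponent 3j − 3(6−j) = 6j − 18.
Set 6j − 18 = -12: j = 1.
C(6,1) = 6; (-1)^1 = -1; 3^5 = 243.
Coefficient = 6 · (-1) · 243 = -1458.

-1458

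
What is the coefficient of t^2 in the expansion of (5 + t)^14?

22216796875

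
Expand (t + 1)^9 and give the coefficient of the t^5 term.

126

The general term is C(9,j)·(t)^j·(1)^(9-j); the t^5 term has j = 5.
C(9,5) = 126.
Coefficient = C(9,5) = 126.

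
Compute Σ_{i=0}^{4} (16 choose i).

1 + 16 + 120 + 560 + 1820 = 2517.

2517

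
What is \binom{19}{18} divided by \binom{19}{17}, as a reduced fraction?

C(n,k+1)/C(n,k) = (n−k)/(k+1) = (19−17)/(17+1) = 2/18 = 1/9.

1/9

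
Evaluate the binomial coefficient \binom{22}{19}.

1540

C(22,19) = C(22,3) by symmetry.
C(22,3) = (22·21·20) / 3! = 9240 / 6 = 1540.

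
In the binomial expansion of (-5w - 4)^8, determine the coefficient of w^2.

The general term is C(8,j)·(-5w)^j·(-4)^(8-j); the w^2 term has j = 2.
C(8,2) = 28.
Coefficient = C(8,2) · (-5)^2 · (-4)^6 = 28 · 25 · 4096 = 2867200.

2867200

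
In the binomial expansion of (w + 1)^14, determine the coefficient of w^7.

3432

The general term is C(14,j)·(w)^j·(1)^(14-j); the w^7 term has j = 7.
C(14,7) = 3432.
Coefficient = C(14,7) = 3432.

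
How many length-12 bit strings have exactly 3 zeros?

Choose the 3 positions: C(12,3) = 220.

220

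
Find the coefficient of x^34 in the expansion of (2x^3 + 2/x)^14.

General term: C(14,j)·(2x^3)^j·(2/x)^(14-j), with x-exponent 3j − 1(14−j) = 4j − 14.
Set 4j − 14 = 34: j = 12.
C(14,12) = 91; 2^12 = 4096; 2^2 = 4.
Coefficient = 91 · 4096 · 4 = 1490944.

1490944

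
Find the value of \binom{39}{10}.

635745396

C(39,10) = (39·38·37·36·35·34·33·32·31·30) / 10! = 2306992893004800 / 3628800 = 635745396.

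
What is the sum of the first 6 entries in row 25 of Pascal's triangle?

1 + 25 + 300 + 2300 + 12650 + 53130 = 68406.

68406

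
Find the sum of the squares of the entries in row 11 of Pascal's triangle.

By Vandermonde's identity, Σ C(11,j)² = C(22,11) = 705432.

705432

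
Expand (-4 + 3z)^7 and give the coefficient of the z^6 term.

The general term is C(7,j)·(-4)^j·(3z)^(7-j); the z^6 term has j = 1.
C(7,1) = 7.
Coefficient = C(7,1) · (-4)^1 · 3^6 = 7 · (-4) · 729 = -20412.

-20412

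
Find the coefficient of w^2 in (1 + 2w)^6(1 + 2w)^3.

144

(1 + 2w)^6(1 + 2w)^3 = (1 + 2w)^9, so the coefficient of w^2 is C(9,2)·2^2 = 36·4 = 144.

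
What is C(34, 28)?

1344904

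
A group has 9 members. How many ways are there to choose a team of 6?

This is C(9,6) = 84.

84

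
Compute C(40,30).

847660528

C(40,30) = C(40,10) by symmetry.
C(40,10) = (40·39·38·37·36·35·34·33·32·31) / 10! = 3075990524006400 / 3628800 = 847660528.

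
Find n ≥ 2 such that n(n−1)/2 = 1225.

n(n−1)/2 = 1225 ⇒ n(n−1) = 2450. Since 50·49 = 2450, n = 50.

50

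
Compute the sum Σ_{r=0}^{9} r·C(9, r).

2304

Since r·C(9,r) = 9·C(8,r−1), the sum is 9·2^8 = 9·256 = 2304.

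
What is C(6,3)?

C(6,3) = (6·5·4) / 3! = 120 / 6 = 20.

20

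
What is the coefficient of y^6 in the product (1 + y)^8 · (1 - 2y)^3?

Coefficient of y^6 = Σ_{j} C(8,j)·1^j·C(3,6-j)·(-2)^(6-j) for j from 3 to 6.
= (-448) + 840 + (-336) + 28 = 84.

84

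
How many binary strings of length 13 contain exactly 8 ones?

Choose the 8 positions: C(13,8) = 1287.

1287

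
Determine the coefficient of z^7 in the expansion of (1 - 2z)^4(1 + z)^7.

-111

Coefficient of z^7 = Σ_{j} C(4,j)·(-2)^j·C(7,7-j)·1^(7-j) for j from 0 to 4.
= 1 + (-56) + 504 + (-1120) + 560 = -111.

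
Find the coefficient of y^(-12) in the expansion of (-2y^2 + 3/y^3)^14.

1260971712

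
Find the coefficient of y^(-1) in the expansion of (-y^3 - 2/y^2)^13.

General term: C(13,j)·(-y^3)^j·(-2/y^2)^(13-j), with y-exponent 3j − 2(13−j) = 5j − 26.
Set 5j − 26 = -1: j = 5.
C(13,5) = 1287; (-1)^5 = -1; (-2)^8 = 256.
Coefficient = 1287 · (-1) · 256 = -329472.

-329472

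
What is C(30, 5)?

C(30,5) = (30·29·28·27·26) / 5! = 17100720 / 120 = 142506.

142506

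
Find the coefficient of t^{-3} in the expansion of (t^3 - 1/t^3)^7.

35

General term: C(7,j)·(t^3)^j·(-1/t^3)^(7-j), with t-exponent 3j − 3(7−j) = 6j − 21.
Set 6j − 21 = -3: j = 3.
C(7,3) = 35; 1^3 = 1; (-1)^4 = 1.
Coefficient = 35 · 1 · 1 = 35.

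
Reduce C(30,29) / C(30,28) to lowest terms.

2/29

C(n,k+1)/C(n,k) = (n−k)/(k+1) = (30−28)/(28+1) = 2/29.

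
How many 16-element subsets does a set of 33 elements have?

C(33,16) = (33·32·31·30·29·28·27·26·25·24·23·22·21·20·19·18) / 16! = 24412776311194951680000 / 20922789888000 = 1166803110.

1166803110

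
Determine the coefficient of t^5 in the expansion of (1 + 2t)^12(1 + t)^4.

68664

Coefficient of t^5 = Σ_{j} C(12,j)·2^j·C(4,5-j)·1^(5-j) for j from 1 to 5.
= 24 + 1056 + 10560 + 31680 + 25344 = 68664.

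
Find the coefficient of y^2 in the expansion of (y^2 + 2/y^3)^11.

5280

General term: C(11,j)·(y^2)^j·(2/y^3)^(11-j), with y-exponent 2j − 3(11−j) = 5j − 33.
Set 5j − 33 = 2: j = 7.
C(11,7) = 330; 1^7 = 1; 2^4 = 16.
Coefficient = 330 · 1 · 16 = 5280.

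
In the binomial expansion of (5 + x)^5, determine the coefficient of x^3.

The general term is C(5,j)·(5)^j·(x)^(5-j); the x^3 term has j = 2.
C(5,2) = 10.
Coefficient = C(5,2) · 5^2 = 10 · 25 = 250.

250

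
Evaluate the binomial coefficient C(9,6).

84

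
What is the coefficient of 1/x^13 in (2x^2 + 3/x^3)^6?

2916

General term: C(6,j)·(2x^2)^j·(3/x^3)^(6-j), with x-exponent 2j − 3(6−j) = 5j − 18.
Set 5j − 18 = -13: j = 1.
C(6,1) = 6; 2^1 = 2; 3^5 = 243.
Coefficient = 6 · 2 · 243 = 2916.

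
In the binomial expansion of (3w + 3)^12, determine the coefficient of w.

The general term is C(12,j)·(3w)^j·(3)^(12-j); the w^1 term has j = 1.
C(12,1) = 12.
Coefficient = C(12,1) · 3^1 · 3^11 = 12 · 3 · 177147 = 6377292.

6377292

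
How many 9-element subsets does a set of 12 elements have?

C(12,9) = C(12,3) by symmetry.
C(12,3) = (12·11·10) / 3! = 1320 / 6 = 220.

220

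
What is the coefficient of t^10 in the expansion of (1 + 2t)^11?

11264

The general term is C(11,j)·(1)^j·(2t)^(11-j); the t^10 term has j = 1.
C(11,1) = 11.
Coefficient = C(11,1) · 2^10 = 11 · 1024 = 11264.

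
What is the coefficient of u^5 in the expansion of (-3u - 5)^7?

The general term is C(7,j)·(-3u)^j·(-5)^(7-j); the u^5 term has j = 5.
C(7,5) = 21.
Coefficient = C(7,5) · (-3)^5 · (-5)^2 = 21 · (-243) · 25 = -127575.

-127575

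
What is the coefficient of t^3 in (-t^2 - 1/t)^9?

General term: C(9,j)·(-t^2)^j·(-1/t)^(9-j), with t-exponent 2j − 1(9−j) = 3j − 9.
Set 3j − 9 = 3: j = 4.
C(9,4) = 126; (-1)^4 = 1; (-1)^5 = -1.
Coefficient = 126 · 1 · (-1) = -126.

-126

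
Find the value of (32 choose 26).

C(32,26) = C(32,6) by symmetry.
C(32,6) = (32·31·30·29·28·27) / 6! = 652458240 / 720 = 906192.

906192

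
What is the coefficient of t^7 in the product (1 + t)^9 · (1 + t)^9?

(1 + t)^9(1 + t)^9 = (1 + t)^18, so the coefficient of t^7 is C(18,7)·1^7 = 31824·1 = 31824.

31824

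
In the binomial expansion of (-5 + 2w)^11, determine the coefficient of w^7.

26400000

The general term is C(11,j)·(-5)^j·(2w)^(11-j); the w^7 term has j = 4.
C(11,4) = 330.
Coefficient = C(11,4) · (-5)^4 · 2^7 = 330 · 625 · 128 = 26400000.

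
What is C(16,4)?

1820

C(16,4) = (16·15·14·13) / 4! = 43680 / 24 = 1820.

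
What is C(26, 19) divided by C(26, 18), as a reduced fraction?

8/19

C(n,k+1)/C(n,k) = (n−k)/(k+1) = (26−18)/(18+1) = 8/19.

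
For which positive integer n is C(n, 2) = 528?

n(n−1)/2 = 528 ⇒ n(n−1) = 1056. Since 33·32 = 1056, n = 33.

33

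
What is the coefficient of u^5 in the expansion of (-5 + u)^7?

The general term is C(7,j)·(-5)^j·(u)^(7-j); the u^5 term has j = 2.
C(7,2) = 21.
Coefficient = C(7,2) · (-5)^2 = 21 · 25 = 525.

525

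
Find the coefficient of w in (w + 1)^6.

6

The general term is C(6,j)·(w)^j·(1)^(6-j); the w^1 term has j = 1.
C(6,1) = 6.
Coefficient = C(6,1) = 6.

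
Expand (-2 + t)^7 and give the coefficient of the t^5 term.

84

The general term is C(7,j)·(-2)^j·(t)^(7-j); the t^5 term has j = 2.
C(7,2) = 21.
Coefficient = C(7,2) · (-2)^2 = 21 · 4 = 84.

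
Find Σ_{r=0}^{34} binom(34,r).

17179869184

Setting x = 1 in (1+x)^34 gives Σ C(34,r) = 2^34 = 17179869184.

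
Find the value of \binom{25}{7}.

C(25,7) = (25·24·23·22·21·20·19) / 7! = 2422728000 / 5040 = 480700.

480700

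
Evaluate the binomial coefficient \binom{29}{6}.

C(29,6) = (29·28·27·26·25·24) / 6! = 342014400 / 720 = 475020.

475020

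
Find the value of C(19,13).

C(19,13) = C(19,6) by symmetry.
C(19,6) = (19·18·17·16·15·14) / 6! = 19535040 / 720 = 27132.

27132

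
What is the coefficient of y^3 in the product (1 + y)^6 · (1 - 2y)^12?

-516

Coefficient of y^3 = Σ_{j} C(6,j)·1^j·C(12,3-j)·(-2)^(3-j) for j from 0 to 3.
= (-1760) + 1584 + (-360) + 20 = -516.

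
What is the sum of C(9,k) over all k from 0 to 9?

512

The entries of row 9 sum to 2^9 = 512.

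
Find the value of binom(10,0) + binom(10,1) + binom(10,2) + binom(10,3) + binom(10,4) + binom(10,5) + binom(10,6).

848

1 + 10 + 45 + 120 + 210 + 252 + 210 = 848.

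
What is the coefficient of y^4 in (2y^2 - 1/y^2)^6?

240

General term: C(6,j)·(2y^2)^j·(-1/y^2)^(6-j), with y-exponent 2j − 2(6−j) = 4j − 12.
Set 4j − 12 = 4: j = 4.
C(6,4) = 15; 2^4 = 16; (-1)^2 = 1.
Coefficient = 15 · 16 · 1 = 240.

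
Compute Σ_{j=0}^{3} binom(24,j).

1 + 24 + 276 + 2024 = 2325.

2325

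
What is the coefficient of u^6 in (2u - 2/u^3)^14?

General term: C(14,j)·(2u)^j·(-2/u^3)^(14-j), with u-exponent 1j − 3(14−j) = 4j − 42.
Set 4j − 42 = 6: j = 12.
C(14,12) = 91; 2^12 = 4096; (-2)^2 = 4.
Coefficient = 91 · 4096 · 4 = 1490944.

1490944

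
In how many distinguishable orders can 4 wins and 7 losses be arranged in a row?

330

Choose positions for the wins: C(11,4) = 330.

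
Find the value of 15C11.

1365

C(15,11) = C(15,4) by symmetry.
C(15,4) = (15·14·13·12) / 4! = 32760 / 24 = 1365.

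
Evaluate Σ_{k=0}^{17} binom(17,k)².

2333606220

By Vandermonde's identity, Σ C(17,k)² = C(34,17) = 2333606220.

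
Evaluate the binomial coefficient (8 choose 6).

28

C(8,6) = C(8,2) by symmetry.
C(8,2) = (8·7) / 2! = 56 / 2 = 28.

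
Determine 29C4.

C(29,4) = (29·28·27·26) / 4! = 570024 / 24 = 23751.

23751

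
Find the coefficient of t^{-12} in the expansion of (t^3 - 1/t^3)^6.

General term: C(6,j)·(t^3)^j·(-1/t^3)^(6-j), with t-exponent 3j − 3(6−j) = 6j − 18.
Set 6j − 18 = -12: j = 1.
C(6,1) = 6; 1^1 = 1; (-1)^5 = -1.
Coefficient = 6 · 1 · (-1) = -6.

-6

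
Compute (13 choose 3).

286

C(13,3) = (13·12·11) / 3! = 1716 / 6 = 286.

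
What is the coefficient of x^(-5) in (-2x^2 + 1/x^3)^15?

General term: C(15,j)·(-2x^2)^j·(1/x^3)^(15-j), with x-exponent 2j − 3(15−j) = 5j − 45.
Set 5j − 45 = -5: j = 8.
C(15,8) = 6435; (-2)^8 = 256; 1^7 = 1.
Coefficient = 6435 · 256 · 1 = 1647360.

1647360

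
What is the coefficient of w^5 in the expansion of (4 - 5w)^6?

The general term is C(6,j)·(4)^j·(-5w)^(6-j); the w^5 term has j = 1.
C(6,1) = 6.
Coefficient = C(6,1) · 4^1 · (-5)^5 = 6 · 4 · (-3125) = -75000.

-75000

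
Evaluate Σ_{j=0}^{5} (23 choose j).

1 + 23 + 253 + 1771 + 8855 + 33649 = 44552.

44552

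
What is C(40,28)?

5586853480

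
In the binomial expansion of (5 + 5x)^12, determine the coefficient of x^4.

The general term is C(12,j)·(5)^j·(5x)^(12-j); the x^4 term has j = 8.
C(12,8) = 495.
Coefficient = C(12,8) · 5^8 · 5^4 = 495 · 390625 · 625 = 120849609375.

120849609375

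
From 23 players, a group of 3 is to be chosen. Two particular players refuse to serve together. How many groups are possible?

1750

All 3-subsets: C(23,3) = 1771. Those containing both fixed elements: C(21,1) = 21.
1771 − 21 = 1750.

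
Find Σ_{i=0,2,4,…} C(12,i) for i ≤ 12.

2048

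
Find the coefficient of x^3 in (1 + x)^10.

The general term is C(10,j)·(1)^j·(x)^(10-j); the x^3 term has j = 7.
C(10,7) = 120.
Coefficient = C(10,7) = 120.

120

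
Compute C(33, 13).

573166440

C(33,13) = (33·32·31·30·29·28·27·26·25·24·23·22·21) / 13! = 3569119343741952000 / 6227020800 = 573166440.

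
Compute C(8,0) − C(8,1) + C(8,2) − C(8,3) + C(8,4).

The partial alternating sum Σ_{k=0}^{4} (−1)^k C(8,k) = (−1)^4 C(7,4) = 35.

35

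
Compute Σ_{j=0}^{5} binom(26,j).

83682

1 + 26 + 325 + 2600 + 14950 + 65780 = 83682.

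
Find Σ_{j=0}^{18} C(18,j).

262144

Setting x = 1 in (1+x)^18 gives Σ C(18,j) = 2^18 = 262144.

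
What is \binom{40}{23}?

C(40,23) = C(40,17) by symmetry.
C(40,17) = (40·39·38·37·36·35·34·33·32·31·30·29·28·27·26·25·24) / 17! = 31560991604212034764800000 / 355687428096000 = 88732378800.

88732378800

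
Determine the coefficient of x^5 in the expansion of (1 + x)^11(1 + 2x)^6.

Coefficient of x^5 = Σ_{j} C(11,j)·1^j·C(6,5-j)·2^(5-j) for j from 0 to 5.
= 192 + 2640 + 8800 + 9900 + 3960 + 462 = 25954.

25954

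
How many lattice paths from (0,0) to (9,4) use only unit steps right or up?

Each path is a sequence of 13 steps with 9 rights: C(13,9) = 715.

715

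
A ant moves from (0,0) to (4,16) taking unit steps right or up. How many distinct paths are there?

4845

Each path is a sequence of 20 steps with 4 rights: C(20,4) = 4845.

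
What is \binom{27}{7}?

888030

C(27,7) = (27·26·25·24·23·22·21) / 7! = 4475671200 / 5040 = 888030.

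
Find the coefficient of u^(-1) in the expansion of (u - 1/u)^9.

General term: C(9,j)·(u)^j·(-1/u)^(9-j), with u-exponent 1j − 1(9−j) = 2j − 9.
Set 2j − 9 = -1: j = 4.
C(9,4) = 126; 1^4 = 1; (-1)^5 = -1.
Coefficient = 126 · 1 · (-1) = -126.

-126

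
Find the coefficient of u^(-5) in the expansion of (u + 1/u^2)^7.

35

General term: C(7,j)·(u)^j·(1/u^2)^(7-j), with u-exponent 1j − 2(7−j) = 3j − 14.
Set 3j − 14 = -5: j = 3.
C(7,3) = 35; 1^3 = 1; 1^4 = 1.
Coefficient = 35 · 1 · 1 = 35.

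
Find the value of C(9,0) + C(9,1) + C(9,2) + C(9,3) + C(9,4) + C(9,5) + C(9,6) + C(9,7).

1 + 9 + 36 + 84 + 126 + 126 + 84 + 36 = 502.

502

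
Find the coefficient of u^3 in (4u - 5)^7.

The general term is C(7,j)·(4u)^j·(-5)^(7-j); the u^3 term has j = 3.
C(7,3) = 35.
Coefficient = C(7,3) · 4^3 · (-5)^4 = 35 · 64 · 625 = 1400000.

1400000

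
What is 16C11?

C(16,11) = C(16,5) by symmetry.
C(16,5) = (16·15·14·13·12) / 5! = 524160 / 120 = 4368.

4368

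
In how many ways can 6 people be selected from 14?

This is C(14,6) = 3003.

3003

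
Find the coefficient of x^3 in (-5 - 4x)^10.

600000000

The general term is C(10,j)·(-5)^j·(-4x)^(10-j); the x^3 term has j = 7.
C(10,7) = 120.
Coefficient = C(10,7) · (-5)^7 · (-4)^3 = 120 · (-78125) · (-64) = 600000000.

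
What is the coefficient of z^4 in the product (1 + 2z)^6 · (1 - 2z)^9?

-48

Coefficient of z^4 = Σ_{j} C(6,j)·2^j·C(9,4-j)·(-2)^(4-j) for j from 0 to 4.
= 2016 + (-8064) + 8640 + (-2880) + 240 = -48.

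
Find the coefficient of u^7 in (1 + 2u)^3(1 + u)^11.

Coefficient of u^7 = Σ_{j} C(3,j)·2^j·C(11,7-j)·1^(7-j) for j from 0 to 3.
= 330 + 2772 + 5544 + 2640 = 11286.

11286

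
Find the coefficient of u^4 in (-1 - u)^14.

The general term is C(14,j)·(-1)^j·(-u)^(14-j); the u^4 term has j = 10.
C(14,10) = 1001.
Coefficient = C(14,10) = 1001.

1001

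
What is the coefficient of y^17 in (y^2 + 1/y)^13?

General term: C(13,j)·(y^2)^j·(1/y)^(13-j), with y-exponent 2j − 1(13−j) = 3j − 13.
Set 3j − 13 = 17: j = 10.
C(13,10) = 286; 1^10 = 1; 1^3 = 1.
Coefficient = 286 · 1 · 1 = 286.

286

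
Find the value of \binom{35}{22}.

1476337800

C(35,22) = C(35,13) by symmetry.
C(35,13) = (35·34·33·32·31·30·29·28·27·26·25·24·23) / 13! = 9193186188426240000 / 6227020800 = 1476337800.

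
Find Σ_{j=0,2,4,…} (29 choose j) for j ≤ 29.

Even-j terms of row 29 sum to 2^28 = 268435456.

268435456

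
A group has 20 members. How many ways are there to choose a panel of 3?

1140

This is C(20,3) = 1140.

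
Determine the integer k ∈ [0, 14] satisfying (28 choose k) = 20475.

4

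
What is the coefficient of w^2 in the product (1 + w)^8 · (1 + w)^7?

105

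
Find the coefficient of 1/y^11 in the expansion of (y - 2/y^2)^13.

General term: C(13,j)·(y)^j·(-2/y^2)^(13-j), with y-exponent 1j − 2(13−j) = 3j − 26.
Set 3j − 26 = -11: j = 5.
C(13,5) = 1287; 1^5 = 1; (-2)^8 = 256.
Coefficient = 1287 · 1 · 256 = 329472.

329472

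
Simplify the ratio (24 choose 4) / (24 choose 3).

C(n,k+1)/C(n,k) = (n−k)/(k+1) = (24−3)/(3+1) = 21/4.

21/4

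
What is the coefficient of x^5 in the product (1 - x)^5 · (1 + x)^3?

-6

Coefficient of x^5 = Σ_{j} C(5,j)·(-1)^j·C(3,5-j)·1^(5-j) for j from 2 to 5.
= 10 + (-30) + 15 + (-1) = -6.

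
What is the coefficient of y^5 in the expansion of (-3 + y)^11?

The general term is C(11,j)·(-3)^j·(y)^(11-j); the y^5 term has j = 6.
C(11,6) = 462.
Coefficient = C(11,6) · (-3)^6 = 462 · 729 = 336798.

336798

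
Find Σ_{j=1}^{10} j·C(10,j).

5120

Since j·C(10,j) = 10·C(9,j−1), the sum is 10·2^9 = 10·512 = 5120.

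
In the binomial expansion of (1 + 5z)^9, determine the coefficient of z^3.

10500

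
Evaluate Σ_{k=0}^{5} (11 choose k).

1 + 11 + 55 + 165 + 330 + 462 = 1024.

1024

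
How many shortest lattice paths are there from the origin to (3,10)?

286

Each path is a sequence of 13 steps with 3 rights: C(13,3) = 286.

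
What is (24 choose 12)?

C(24,12) = (24·23·22·21·20·19·18·17·16·15·14·13) / 12! = 1295295050649600 / 479001600 = 2704156.

2704156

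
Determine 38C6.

2760681

C(38,6) = (38·37·36·35·34·33) / 6! = 1987690320 / 720 = 2760681.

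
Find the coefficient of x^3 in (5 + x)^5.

250

The general term is C(5,j)·(5)^j·(x)^(5-j); the x^3 term has j = 2.
C(5,2) = 10.
Coefficient = C(5,2) · 5^2 = 10 · 25 = 250.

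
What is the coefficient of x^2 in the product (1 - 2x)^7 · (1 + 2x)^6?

-24

Coefficient of x^2 = Σ_{j} C(7,j)·(-2)^j·C(6,2-j)·2^(2-j) for j from 0 to 2.
= 60 + (-168) + 84 = -24.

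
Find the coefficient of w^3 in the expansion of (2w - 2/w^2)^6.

General term: C(6,j)·(2w)^j·(-2/w^2)^(6-j), with w-exponent 1j − 2(6−j) = 3j − 12.
Set 3j − 12 = 3: j = 5.
C(6,5) = 6; 2^5 = 32; (-2)^1 = -2.
Coefficient = 6 · 32 · (-2) = -384.

-384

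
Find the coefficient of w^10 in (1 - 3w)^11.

The general term is C(11,j)·(1)^j·(-3w)^(11-j); the w^10 term has j = 1.
C(11,1) = 11.
Coefficient = C(11,1) · (-3)^10 = 11 · 59049 = 649539.

649539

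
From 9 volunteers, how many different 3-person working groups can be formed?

84

This is C(9,3) = 84.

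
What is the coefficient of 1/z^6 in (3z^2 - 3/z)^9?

General term: C(9,j)·(3z^2)^j·(-3/z)^(9-j), with z-exponent 2j − 1(9−j) = 3j − 9.
Set 3j − 9 = -6: j = 1.
C(9,1) = 9; 3^1 = 3; (-3)^8 = 6561.
Coefficient = 9 · 3 · 6561 = 177147.

177147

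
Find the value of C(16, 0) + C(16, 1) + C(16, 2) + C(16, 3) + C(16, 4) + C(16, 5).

1 + 16 + 120 + 560 + 1820 + 4368 = 6885.

6885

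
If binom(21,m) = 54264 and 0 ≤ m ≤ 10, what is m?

6

C(21,m) increases on 0 ≤ m ≤ 10. C(21,5) = 20349 and C(21,6) = 54264, so m = 6.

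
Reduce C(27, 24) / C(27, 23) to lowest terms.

C(n,k+1)/C(n,k) = (n−k)/(k+1) = (27−23)/(23+1) = 4/24 = 1/6.

1/6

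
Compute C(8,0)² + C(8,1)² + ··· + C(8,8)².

12870

By Vandermonde's identity, Σ C(8,k)² = C(16,8) = 12870.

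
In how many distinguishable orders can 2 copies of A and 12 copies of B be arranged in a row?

Choose positions for the A's: C(14,2) = 91.

91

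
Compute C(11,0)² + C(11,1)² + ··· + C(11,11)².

By Vandermonde's identity, Σ C(11,j)² = C(22,11) = 705432.

705432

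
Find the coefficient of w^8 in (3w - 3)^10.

The general term is C(10,j)·(3w)^j·(-3)^(10-j); the w^8 term has j = 8.
C(10,8) = 45.
Coefficient = C(10,8) · 3^8 · (-3)^2 = 45 · 6561 · 9 = 2657205.

2657205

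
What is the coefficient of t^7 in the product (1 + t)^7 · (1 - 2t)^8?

-351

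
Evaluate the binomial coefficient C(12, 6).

924

C(12,6) = (12·11·10·9·8·7) / 6! = 665280 / 720 = 924.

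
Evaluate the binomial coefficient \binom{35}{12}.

C(35,12) = (35·34·33·32·31·30·29·28·27·26·25·24) / 12! = 399703747322880000 / 479001600 = 834451800.

834451800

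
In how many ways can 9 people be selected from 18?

48620

This is C(18,9) = 48620.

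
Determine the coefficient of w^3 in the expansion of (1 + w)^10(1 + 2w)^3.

518

Coefficient of w^3 = Σ_{j} C(10,j)·1^j·C(3,3-j)·2^(3-j) for j from 0 to 3.
= 8 + 120 + 270 + 120 = 518.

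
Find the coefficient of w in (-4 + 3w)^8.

The general term is C(8,j)·(-4)^j·(3w)^(8-j); the w^1 term has j = 7.
C(8,7) = 8.
Coefficient = C(8,7) · (-4)^7 · 3^1 = 8 · (-16384) · 3 = -393216.

-393216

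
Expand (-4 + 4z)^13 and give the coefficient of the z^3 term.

19193135104

The general term is C(13,j)·(-4)^j·(4z)^(13-j); the z^3 term has j = 10.
C(13,10) = 286.
Coefficient = C(13,10) · (-4)^10 · 4^3 = 286 · 1048576 · 64 = 19193135104.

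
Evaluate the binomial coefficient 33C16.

1166803110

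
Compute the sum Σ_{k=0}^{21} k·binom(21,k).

Since k·C(21,k) = 21·C(20,k−1), the sum is 21·2^20 = 21·1048576 = 22020096.

22020096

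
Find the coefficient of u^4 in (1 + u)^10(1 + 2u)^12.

Coefficient of u^4 = Σ_{j} C(10,j)·1^j·C(12,4-j)·2^(4-j) for j from 0 to 4.
= 7920 + 17600 + 11880 + 2880 + 210 = 40490.

40490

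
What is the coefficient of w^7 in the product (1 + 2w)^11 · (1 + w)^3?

180576

Coefficient of w^7 = Σ_{j} C(11,j)·2^j·C(3,7-j)·1^(7-j) for j from 4 to 7.
= 5280 + 44352 + 88704 + 42240 = 180576.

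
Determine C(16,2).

120

C(16,2) = (16·15) / 2! = 240 / 2 = 120.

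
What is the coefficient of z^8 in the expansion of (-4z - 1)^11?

The general term is C(11,j)·(-4z)^j·(-1)^(11-j); the z^8 term has j = 8.
C(11,8) = 165.
Coefficient = C(11,8) · (-4)^8 · (-1)^3 = 165 · 65536 · (-1) = -10813440.

-10813440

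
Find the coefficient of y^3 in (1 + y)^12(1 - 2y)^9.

88

Coefficient of y^3 = Σ_{j} C(12,j)·1^j·C(9,3-j)·(-2)^(3-j) for j from 0 to 3.
= (-672) + 1728 + (-1188) + 220 = 88.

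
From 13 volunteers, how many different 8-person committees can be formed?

This is C(13,8) = 1287.

1287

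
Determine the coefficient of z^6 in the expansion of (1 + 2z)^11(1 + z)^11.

783618

Coefficient of z^6 = Σ_{j} C(11,j)·2^j·C(11,6-j)·1^(6-j) for j from 0 to 6.
= 462 + 10164 + 72600 + 217800 + 290400 + 162624 + 29568 = 783618.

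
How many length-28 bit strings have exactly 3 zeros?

3276

Choose the 3 positions: C(28,3) = 3276.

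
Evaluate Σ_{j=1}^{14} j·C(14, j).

114688

Since j·C(14,j) = 14·C(13,j−1), the sum is 14·2^13 = 14·8192 = 114688.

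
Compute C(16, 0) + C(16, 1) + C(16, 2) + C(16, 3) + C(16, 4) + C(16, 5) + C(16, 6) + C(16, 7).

1 + 16 + 120 + 560 + 1820 + 4368 + 8008 + 11440 = 26333.

26333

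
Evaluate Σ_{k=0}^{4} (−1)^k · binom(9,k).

The partial alternating sum Σ_{k=0}^{4} (−1)^k C(9,k) = (−1)^4 C(8,4) = 70.

70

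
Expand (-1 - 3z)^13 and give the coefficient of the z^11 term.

-13817466

The general term is C(13,j)·(-1)^j·(-3z)^(13-j); the z^11 term has j = 2.
C(13,2) = 78.
Coefficient = C(13,2) · (-3)^11 = 78 · (-177147) = -13817466.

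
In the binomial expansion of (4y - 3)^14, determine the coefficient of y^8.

The general term is C(14,j)·(4y)^j·(-3)^(14-j); the y^8 term has j = 8.
C(14,8) = 3003.
Coefficient = C(14,8) · 4^8 · (-3)^6 = 3003 · 65536 · 729 = 143470559232.

143470559232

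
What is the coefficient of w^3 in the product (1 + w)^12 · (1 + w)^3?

455

Coefficient of w^3 = Σ_{j} C(12,j)·C(3,3-j) for j from 0 to 3.
= 1 + 36 + 198 + 220 = 455.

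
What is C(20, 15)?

C(20,15) = C(20,5) by symmetry.
C(20,5) = (20·19·18·17·16) / 5! = 1860480 / 120 = 15504.

15504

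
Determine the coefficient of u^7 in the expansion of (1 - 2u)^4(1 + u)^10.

-312

Coefficient of u^7 = Σ_{j} C(4,j)·(-2)^j·C(10,7-j)·1^(7-j) for j from 0 to 4.
= 120 + (-1680) + 6048 + (-6720) + 1920 = -312.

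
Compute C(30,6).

593775

C(30,6) = (30·29·28·27·26·25) / 6! = 427518000 / 720 = 593775.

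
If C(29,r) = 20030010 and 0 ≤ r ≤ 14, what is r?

C(29,r) increases on 0 ≤ r ≤ 14. C(29,9) = 10015005 and C(29,10) = 20030010, so r = 10.

10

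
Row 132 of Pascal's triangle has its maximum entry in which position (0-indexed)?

66

C(132,j) is maximized at j = 132/2 = 66.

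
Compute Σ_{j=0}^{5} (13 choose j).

2380

1 + 13 + 78 + 286 + 715 + 1287 = 2380.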